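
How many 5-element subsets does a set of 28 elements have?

98280

C(28,5) = (28·27·26·25·24) / 5! = 11793600 / 120 = 98280.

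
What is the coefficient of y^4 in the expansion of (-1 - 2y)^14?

The general term is C(14,j)·(-1)^j·(-2y)^(14-j); the y^4 term has j = 10.
C(14,10) = 1001.
Coefficient = C(14,10) · (-2)^4 = 1001 · 16 = 16016.

16016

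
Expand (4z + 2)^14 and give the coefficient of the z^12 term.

6106906624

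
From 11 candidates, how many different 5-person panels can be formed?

462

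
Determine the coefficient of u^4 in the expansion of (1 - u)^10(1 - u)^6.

1820

Coefficient of u^4 = Σ_{j} C(10,j)·(-1)^j·C(6,4-j)·(-1)^(4-j) for j from 0 to 4.
= 15 + 200 + 675 + 720 + 210 = 1820.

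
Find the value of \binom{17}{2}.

136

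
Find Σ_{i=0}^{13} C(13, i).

8192

Setting x = 1 in (1+x)^13 gives Σ C(13,i) = 2^13 = 8192.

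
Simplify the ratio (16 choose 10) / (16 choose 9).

7/10

C(n,k+1)/C(n,k) = (n−k)/(k+1) = (16−9)/(9+1) = 7/10.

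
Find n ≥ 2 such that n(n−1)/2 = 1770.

n(n−1)/2 = 1770 ⇒ n(n−1) = 3540. Since 60·59 = 3540, n = 60.

60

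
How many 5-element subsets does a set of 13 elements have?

1287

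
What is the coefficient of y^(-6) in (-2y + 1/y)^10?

180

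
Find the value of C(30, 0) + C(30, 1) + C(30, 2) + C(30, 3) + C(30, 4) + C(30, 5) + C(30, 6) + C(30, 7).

1 + 30 + 435 + 4060 + 27405 + 142506 + 593775 + 2035800 = 2804012.

2804012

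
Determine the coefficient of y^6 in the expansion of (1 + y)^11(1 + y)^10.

Coefficient of y^6 = Σ_{j} C(11,j)·C(10,6-j) for j from 0 to 6.
= 210 + 2772 + 11550 + 19800 + 14850 + 4620 + 462 = 54264.

54264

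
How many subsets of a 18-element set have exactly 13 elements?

8568

Choose the 13 positions: C(18,13) = 8568.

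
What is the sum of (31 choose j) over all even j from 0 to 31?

1073741824

Even-j terms of row 31 sum to 2^30 = 1073741824.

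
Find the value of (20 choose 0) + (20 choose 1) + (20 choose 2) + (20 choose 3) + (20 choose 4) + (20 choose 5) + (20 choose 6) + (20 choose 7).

1 + 20 + 190 + 1140 + 4845 + 15504 + 38760 + 77520 = 137980.

137980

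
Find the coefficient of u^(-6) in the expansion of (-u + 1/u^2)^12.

924

General term: C(12,j)·(-u)^j·(1/u^2)^(12-j), with u-exponent 1j − 2(12−j) = 3j − 24.
Set 3j − 24 = -6: j = 6.
C(12,6) = 924; (-1)^6 = 1; 1^6 = 1.
Coefficient = 924 · 1 · 1 = 924.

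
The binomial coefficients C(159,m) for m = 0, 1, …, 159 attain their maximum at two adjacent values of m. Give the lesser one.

For odd n = 159, C(159,m) peaks at m = (n−1)/2 and (n+1)/2; the lesser is 79.

79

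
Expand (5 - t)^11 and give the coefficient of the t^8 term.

20625

The general term is C(11,j)·(5)^j·(-t)^(11-j); the t^8 term has j = 3.
C(11,3) = 165.
Coefficient = C(11,3) · 5^3 = 165 · 125 = 20625.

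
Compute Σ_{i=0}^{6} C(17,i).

21778

1 + 17 + 136 + 680 + 2380 + 6188 + 12376 = 21778.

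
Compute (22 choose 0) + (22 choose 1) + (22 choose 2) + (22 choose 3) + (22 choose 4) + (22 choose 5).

35443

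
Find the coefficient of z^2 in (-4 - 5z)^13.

The general term is C(13,j)·(-4)^j·(-5z)^(13-j); the z^2 term has j = 11.
C(13,11) = 78.
Coefficient = C(13,11) · (-4)^11 · (-5)^2 = 78 · (-4194304) · 25 = -8178892800.

-8178892800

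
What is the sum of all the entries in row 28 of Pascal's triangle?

Setting x = 1 in (1+x)^28 gives Σ C(28,k) = 2^28 = 268435456.

268435456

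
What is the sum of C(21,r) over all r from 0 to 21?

The entries of row 21 sum to 2^21 = 2097152.

2097152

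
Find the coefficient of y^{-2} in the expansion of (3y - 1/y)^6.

135

General term: C(6,j)·(3y)^j·(-1/y)^(6-j), with y-exponent 1j − 1(6−j) = 2j − 6.
Set 2j − 6 = -2: j = 2.
C(6,2) = 15; 3^2 = 9; (-1)^4 = 1.
Coefficient = 15 · 9 · 1 = 135.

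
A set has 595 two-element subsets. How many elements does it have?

35

n(n−1)/2 = 595 ⇒ n(n−1) = 1190. Since 35·34 = 1190, n = 35.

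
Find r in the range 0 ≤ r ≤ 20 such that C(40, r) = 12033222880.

C(40,r) increases on 0 ≤ r ≤ 20. C(40,12) = 5586853480 and C(40,13) = 12033222880, so r = 13.

13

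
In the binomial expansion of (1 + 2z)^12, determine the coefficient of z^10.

67584

The general term is C(12,j)·(1)^j·(2z)^(12-j); the z^10 term has j = 2.
C(12,2) = 66.
Coefficient = C(12,2) · 2^10 = 66 · 1024 = 67584.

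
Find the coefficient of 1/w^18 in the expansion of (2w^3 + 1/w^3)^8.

16

General term: C(8,j)·(2w^3)^j·(1/w^3)^(8-j), with w-exponent 3j − 3(8−j) = 6j − 24.
Set 6j − 24 = -18: j = 1.
C(8,1) = 8; 2^1 = 2; 1^7 = 1.
Coefficient = 8 · 2 · 1 = 16.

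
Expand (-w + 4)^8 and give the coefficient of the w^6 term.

448

The general term is C(8,j)·(-w)^j·(4)^(8-j); the w^6 term has j = 6.
C(8,6) = 28.
Coefficient = C(8,6) · 4^2 = 28 · 16 = 448.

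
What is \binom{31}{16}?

300540195

C(31,16) = C(31,15) by symmetry.
C(31,15) = (31·30·29·28·27·26·25·24·23·22·21·20·19·18·17) / 15! = 393008709555221760000 / 1307674368000 = 300540195.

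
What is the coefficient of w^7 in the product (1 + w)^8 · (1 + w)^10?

31824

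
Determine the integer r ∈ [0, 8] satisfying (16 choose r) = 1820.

4

C(16,r) increases on 0 ≤ r ≤ 8. C(16,3) = 560 and C(16,4) = 1820, so r = 4.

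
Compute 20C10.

184756

C(20,10) = (20·19·18·17·16·15·14·13·12·11) / 10! = 670442572800 / 3628800 = 184756.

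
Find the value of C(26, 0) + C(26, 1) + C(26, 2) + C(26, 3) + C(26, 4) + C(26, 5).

1 + 26 + 325 + 2600 + 14950 + 65780 = 83682.

83682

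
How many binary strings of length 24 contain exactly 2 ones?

Choose the 2 positions: C(24,2) = 276.

276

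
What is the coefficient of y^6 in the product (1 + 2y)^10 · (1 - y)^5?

Coefficient of y^6 = Σ_{j} C(10,j)·2^j·C(5,6-j)·(-1)^(6-j) for j from 1 to 6.
= (-20) + 900 + (-9600) + 33600 + (-40320) + 13440 = -2000.

-2000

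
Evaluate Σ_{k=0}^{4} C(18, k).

4048

1 + 18 + 153 + 816 + 3060 = 4048.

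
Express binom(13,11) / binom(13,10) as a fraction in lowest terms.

C(n,k+1)/C(n,k) = (n−k)/(k+1) = (13−10)/(10+1) = 3/11.

3/11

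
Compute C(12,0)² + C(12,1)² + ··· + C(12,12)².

Σ C(12,k)² is the coefficient of x^12 in (1+x)^12(1+x)^12 = (1+x)^24, i.e. C(24,12) = 2704156.

2704156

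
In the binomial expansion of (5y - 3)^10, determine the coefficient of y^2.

7381125

The general term is C(10,j)·(5y)^j·(-3)^(10-j); the y^2 term has j = 2.
C(10,2) = 45.
Coefficient = C(10,2) · 5^2 · (-3)^8 = 45 · 25 · 6561 = 7381125.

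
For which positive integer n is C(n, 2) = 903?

n(n−1)/2 = 903 ⇒ n(n−1) = 1806. Since 43·42 = 1806, n = 43.

43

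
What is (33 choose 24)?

38567100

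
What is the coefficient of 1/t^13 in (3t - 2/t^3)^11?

General term: C(11,j)·(3t)^j·(-2/t^3)^(11-j), with t-exponent 1j − 3(11−j) = 4j − 33.
Set 4j − 33 = -13: j = 5.
C(11,5) = 462; 3^5 = 243; (-2)^6 = 64.
Coefficient = 462 · 243 · 64 = 7185024.

7185024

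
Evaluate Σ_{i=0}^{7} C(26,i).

1 + 26 + 325 + 2600 + 14950 + 65780 + 230230 + 657800 = 971712.

971712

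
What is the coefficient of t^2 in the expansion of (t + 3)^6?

1215

The general term is C(6,j)·(t)^j·(3)^(6-j); the t^2 term has j = 2.
C(6,2) = 15.
Coefficient = C(6,2) · 3^4 = 15 · 81 = 1215.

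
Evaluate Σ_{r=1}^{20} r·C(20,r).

Since r·C(20,r) = 20·C(19,r−1), the sum is 20·2^19 = 20·524288 = 10485760.

10485760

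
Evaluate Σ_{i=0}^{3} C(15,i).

1 + 15 + 105 + 455 = 576.

576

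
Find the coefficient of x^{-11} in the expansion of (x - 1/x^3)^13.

1716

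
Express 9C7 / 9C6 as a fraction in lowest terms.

3/7

C(n,k+1)/C(n,k) = (n−k)/(k+1) = (9−6)/(6+1) = 3/7.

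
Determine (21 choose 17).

5985

C(21,17) = C(21,4) by symmetry.
C(21,4) = (21·20·19·18) / 4! = 143640 / 24 = 5985.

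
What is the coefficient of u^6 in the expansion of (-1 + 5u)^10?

3281250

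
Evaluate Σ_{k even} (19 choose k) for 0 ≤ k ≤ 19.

262144

Even-k terms of row 19 sum to 2^18 = 262144.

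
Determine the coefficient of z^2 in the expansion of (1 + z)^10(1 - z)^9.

Coefficient of z^2 = Σ_{j} C(10,j)·1^j·C(9,2-j)·(-1)^(2-j) for j from 0 to 2.
= 36 + (-90) + 45 = -9.

-9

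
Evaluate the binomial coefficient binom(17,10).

19448

C(17,10) = C(17,7) by symmetry.
C(17,7) = (17·16·15·14·13·12·11) / 7! = 98017920 / 5040 = 19448.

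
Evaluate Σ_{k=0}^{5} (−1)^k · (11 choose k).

The partial alternating sum Σ_{k=0}^{5} (−1)^k C(11,k) = (−1)^5 C(10,5) = -252.

-252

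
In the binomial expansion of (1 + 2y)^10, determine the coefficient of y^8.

The general term is C(10,j)·(1)^j·(2y)^(10-j); the y^8 term has j = 2.
C(10,2) = 45.
Coefficient = C(10,2) · 2^8 = 45 · 256 = 11520.

11520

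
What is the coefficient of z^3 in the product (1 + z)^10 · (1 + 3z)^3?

822

Coefficient of z^3 = Σ_{j} C(10,j)·1^j·C(3,3-j)·3^(3-j) for j from 0 to 3.
= 27 + 270 + 405 + 120 = 822.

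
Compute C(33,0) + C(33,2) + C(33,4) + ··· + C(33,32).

4294967296

Even-k terms of row 33 sum to 2^32 = 4294967296.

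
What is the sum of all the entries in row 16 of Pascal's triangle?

The entries of row 16 sum to 2^16 = 65536.

65536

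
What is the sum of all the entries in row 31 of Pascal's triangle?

2147483648

The entries of row 31 sum to 2^31 = 2147483648.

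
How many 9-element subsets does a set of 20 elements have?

C(20,9) = (20·19·18·17·16·15·14·13·12) / 9! = 60949324800 / 362880 = 167960.

167960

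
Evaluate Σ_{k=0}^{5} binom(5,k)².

By Vandermonde's identity, Σ C(5,k)² = C(10,5) = 252.

252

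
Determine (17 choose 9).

24310

C(17,9) = C(17,8) by symmetry.
C(17,8) = (17·16·15·14·13·12·11·10) / 8! = 980179200 / 40320 = 24310.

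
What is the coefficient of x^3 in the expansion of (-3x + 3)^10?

-7085880

The general term is C(10,j)·(-3x)^j·(3)^(10-j); the x^3 term has j = 3.
C(10,3) = 120.
Coefficient = C(10,3) · (-3)^3 · 3^7 = 120 · (-27) · 2187 = -7085880.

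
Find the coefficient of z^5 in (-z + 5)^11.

-7218750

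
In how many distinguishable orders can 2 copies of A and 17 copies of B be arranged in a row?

171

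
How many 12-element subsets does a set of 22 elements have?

646646

C(22,12) = C(22,10) by symmetry.
C(22,10) = (22·21·20·19·18·17·16·15·14·13) / 10! = 2346549004800 / 3628800 = 646646.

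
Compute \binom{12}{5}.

C(12,5) = (12·11·10·9·8) / 5! = 95040 / 120 = 792.

792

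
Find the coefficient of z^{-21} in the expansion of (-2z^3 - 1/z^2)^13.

-26

General term: C(13,j)·(-2z^3)^j·(-1/z^2)^(13-j), with z-exponent 3j − 2(13−j) = 5j − 26.
Set 5j − 26 = -21: j = 1.
C(13,1) = 13; (-2)^1 = -2; (-1)^12 = 1.
Coefficient = 13 · (-2) · 1 = -26.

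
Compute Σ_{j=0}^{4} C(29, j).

27841

1 + 29 + 406 + 3654 + 23751 = 27841.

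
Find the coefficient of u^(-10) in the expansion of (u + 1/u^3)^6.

15

General term: C(6,j)·(u)^j·(1/u^3)^(6-j), with u-exponent 1j − 3(6−j) = 4j − 18.
Set 4j − 18 = -10: j = 2.
C(6,2) = 15; 1^2 = 1; 1^4 = 1.
Coefficient = 15 · 1 · 1 = 15.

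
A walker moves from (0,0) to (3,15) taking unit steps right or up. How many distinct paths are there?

Each path is a sequence of 18 steps with 3 rights: C(18,3) = 816.

816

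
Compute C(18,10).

43758

C(18,10) = C(18,8) by symmetry.
C(18,8) = (18·17·16·15·14·13·12·11) / 8! = 1764322560 / 40320 = 43758.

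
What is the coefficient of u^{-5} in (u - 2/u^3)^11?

5280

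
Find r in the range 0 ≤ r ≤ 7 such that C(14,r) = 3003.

6

C(14,r) increases on 0 ≤ r ≤ 7. C(14,5) = 2002 and C(14,6) = 3003, so r = 6.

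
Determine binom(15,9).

5005

C(15,9) = C(15,6) by symmetry.
C(15,6) = (15·14·13·12·11·10) / 6! = 3603600 / 720 = 5005.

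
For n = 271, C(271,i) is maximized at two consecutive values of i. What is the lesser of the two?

135

For odd n = 271, C(271,i) peaks at i = (n−1)/2 and (n+1)/2; the lesser is 135.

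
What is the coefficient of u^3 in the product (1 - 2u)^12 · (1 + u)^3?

-1039

Coefficient of u^3 = Σ_{j} C(12,j)·(-2)^j·C(3,3-j)·1^(3-j) for j from 0 to 3.
= 1 + (-72) + 792 + (-1760) = -1039.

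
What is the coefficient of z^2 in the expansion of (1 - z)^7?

21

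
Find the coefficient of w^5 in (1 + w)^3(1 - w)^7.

0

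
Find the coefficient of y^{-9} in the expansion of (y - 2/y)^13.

-159744

General term: C(13,j)·(y)^j·(-2/y)^(13-j), with y-exponent 1j − 1(13−j) = 2j − 13.
Set 2j − 13 = -9: j = 2.
C(13,2) = 78; 1^2 = 1; (-2)^11 = -2048.
Coefficient = 78 · 1 · (-2048) = -159744.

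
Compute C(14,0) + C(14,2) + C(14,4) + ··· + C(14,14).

8192

Half of (1+1)^14 + (1−1)^14 gives the even-index sum: 2^13 = 8192.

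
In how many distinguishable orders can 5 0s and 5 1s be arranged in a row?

252

Choose positions for the 0s: C(10,5) = 252.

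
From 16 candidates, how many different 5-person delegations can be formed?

4368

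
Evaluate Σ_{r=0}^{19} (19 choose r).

Setting x = 1 in (1+x)^19 gives Σ C(19,r) = 2^19 = 524288.

524288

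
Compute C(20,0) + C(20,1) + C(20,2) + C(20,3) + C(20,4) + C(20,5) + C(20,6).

60460

1 + 20 + 190 + 1140 + 4845 + 15504 + 38760 = 60460.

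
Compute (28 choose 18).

13123110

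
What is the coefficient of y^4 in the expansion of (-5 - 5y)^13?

-872802734375

The general term is C(13,j)·(-5)^j·(-5y)^(13-j); the y^4 term has j = 9.
C(13,9) = 715.
Coefficient = C(13,9) · (-5)^9 · (-5)^4 = 715 · (-1953125) · 625 = -872802734375.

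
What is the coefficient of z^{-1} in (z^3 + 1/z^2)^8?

56

General term: C(8,j)·(z^3)^j·(1/z^2)^(8-j), with z-exponent 3j − 2(8−j) = 5j − 16.
Set 5j − 16 = -1: j = 3.
C(8,3) = 56; 1^3 = 1; 1^5 = 1.
Coefficient = 56 · 1 · 1 = 56.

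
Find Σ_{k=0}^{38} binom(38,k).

274877906944

The entries of row 38 sum to 2^38 = 274877906944.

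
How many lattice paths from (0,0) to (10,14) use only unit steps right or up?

1961256

Each path is a sequence of 24 steps with 10 rights: C(24,10) = 1961256.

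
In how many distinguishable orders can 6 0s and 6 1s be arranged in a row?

924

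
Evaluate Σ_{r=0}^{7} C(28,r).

1683218

1 + 28 + 378 + 3276 + 20475 + 98280 + 376740 + 1184040 = 1683218.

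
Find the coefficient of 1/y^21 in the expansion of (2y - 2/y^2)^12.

-49152

General term: C(12,j)·(2y)^j·(-2/y^2)^(12-j), with y-exponent 1j − 2(12−j) = 3j − 24.
Set 3j − 24 = -21: j = 1.
C(12,1) = 12; 2^1 = 2; (-2)^11 = -2048.
Coefficient = 12 · 2 · (-2048) = -49152.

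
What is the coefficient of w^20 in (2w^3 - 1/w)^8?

General term: C(8,j)·(2w^3)^j·(-1/w)^(8-j), with w-exponent 3j − 1(8−j) = 4j − 8.
Set 4j − 8 = 20: j = 7.
C(8,7) = 8; 2^7 = 128; (-1)^1 = -1.
Coefficient = 8 · 128 · (-1) = -1024.

-1024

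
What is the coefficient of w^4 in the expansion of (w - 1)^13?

-715

The general term is C(13,j)·(w)^j·(-1)^(13-j); the w^4 term has j = 4.
C(13,4) = 715.
Coefficient = C(13,4) · (-1)^9 = 715 · (-1) = -715.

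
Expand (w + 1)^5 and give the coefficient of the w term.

5

The general term is C(5,j)·(w)^j·(1)^(5-j); the w^1 term has j = 1.
C(5,1) = 5.
Coefficient = C(5,1) = 5.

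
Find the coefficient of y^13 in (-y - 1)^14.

The general term is C(14,j)·(-y)^j·(-1)^(14-j); the y^13 term has j = 13.
C(14,13) = 14.
Coefficient = C(14,13) · (-1)^13 · (-1)^1 = 14 · (-1) · (-1) = 14.

14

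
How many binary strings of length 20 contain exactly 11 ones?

167960

Choose the 11 positions: C(20,11) = 167960.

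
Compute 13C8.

1287

C(13,8) = C(13,5) by symmetry.
C(13,5) = (13·12·11·10·9) / 5! = 154440 / 120 = 1287.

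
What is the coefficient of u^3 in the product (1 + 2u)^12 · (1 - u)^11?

11

Coefficient of u^3 = Σ_{j} C(12,j)·2^j·C(11,3-j)·(-1)^(3-j) for j from 0 to 3.
= (-165) + 1320 + (-2904) + 1760 = 11.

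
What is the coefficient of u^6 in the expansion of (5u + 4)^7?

The general term is C(7,j)·(5u)^j·(4)^(7-j); the u^6 term has j = 6.
C(7,6) = 7.
Coefficient = C(7,6) · 5^6 · 4^1 = 7 · 15625 · 4 = 437500.

437500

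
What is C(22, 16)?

74613

C(22,16) = C(22,6) by symmetry.
C(22,6) = (22·21·20·19·18·17) / 6! = 53721360 / 720 = 74613.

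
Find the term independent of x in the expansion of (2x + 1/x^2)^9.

5376

General term: C(9,j)·(2x)^j·(1/x^2)^(9-j), with x-exponent 1j − 2(9−j) = 3j − 18.
Set 3j − 18 = 0: j = 6.
C(9,6) = 84; 2^6 = 64; 1^3 = 1.
Coefficient = 84 · 64 · 1 = 5376.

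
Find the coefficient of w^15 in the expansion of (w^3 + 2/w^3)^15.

General term: C(15,j)·(w^3)^j·(2/w^3)^(15-j), with w-exponent 3j − 3(15−j) = 6j − 45.
Set 6j − 45 = 15: j = 10.
C(15,10) = 3003; 1^10 = 1; 2^5 = 32.
Coefficient = 3003 · 1 · 32 = 96096.

96096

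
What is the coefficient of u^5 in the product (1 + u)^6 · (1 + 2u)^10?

46530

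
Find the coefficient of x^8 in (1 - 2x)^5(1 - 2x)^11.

(1 - 2x)^5(1 - 2x)^11 = (1 - 2x)^16, so the coefficient of x^8 is C(16,8)·(-2)^8 = 12870·256 = 3294720.

3294720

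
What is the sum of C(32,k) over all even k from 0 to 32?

2147483648

Half of (1+1)^32 + (1−1)^32 gives the even-index sum: 2^31 = 2147483648.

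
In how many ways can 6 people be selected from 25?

This is C(25,6) = 177100.

177100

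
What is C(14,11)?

C(14,11) = C(14,3) by symmetry.
C(14,3) = (14·13·12) / 3! = 2184 / 6 = 364.

364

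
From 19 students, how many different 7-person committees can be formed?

This is C(19,7) = 50388.

50388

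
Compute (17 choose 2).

136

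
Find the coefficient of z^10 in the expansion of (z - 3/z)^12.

General term: C(12,j)·(z)^j·(-3/z)^(12-j), with z-exponent 1j − 1(12−j) = 2j − 12.
Set 2j − 12 = 10: j = 11.
C(12,11) = 12; 1^11 = 1; (-3)^1 = -3.
Coefficient = 12 · 1 · (-3) = -36.

-36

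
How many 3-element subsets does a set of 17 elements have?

680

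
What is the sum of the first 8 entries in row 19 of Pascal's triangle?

1 + 19 + 171 + 969 + 3876 + 11628 + 27132 + 50388 = 94184.

94184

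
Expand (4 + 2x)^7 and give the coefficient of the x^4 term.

35840

The general term is C(7,j)·(4)^j·(2x)^(7-j); the x^4 term has j = 3.
C(7,3) = 35.
Coefficient = C(7,3) · 4^3 · 2^4 = 35 · 64 · 16 = 35840.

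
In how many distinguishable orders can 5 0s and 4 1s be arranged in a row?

126

Choose positions for the 0s: C(9,5) = 126.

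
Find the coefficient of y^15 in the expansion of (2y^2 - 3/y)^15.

-747242496

General term: C(15,j)·(2y^2)^j·(-3/y)^(15-j), with y-exponent 2j − 1(15−j) = 3j − 15.
Set 3j − 15 = 15: j = 10.
C(15,10) = 3003; 2^10 = 1024; (-3)^5 = -243.
Coefficient = 3003 · 1024 · (-243) = -747242496.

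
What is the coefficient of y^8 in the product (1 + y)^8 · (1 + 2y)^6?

40081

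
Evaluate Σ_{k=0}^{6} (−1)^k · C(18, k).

12376

The partial alternating sum Σ_{k=0}^{6} (−1)^k C(18,k) = (−1)^6 C(17,6) = 12376.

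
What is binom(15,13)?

105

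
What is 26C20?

230230

C(26,20) = C(26,6) by symmetry.
C(26,6) = (26·25·24·23·22·21) / 6! = 165765600 / 720 = 230230.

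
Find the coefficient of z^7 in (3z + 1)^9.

78732

The general term is C(9,j)·(3z)^j·(1)^(9-j); the z^7 term has j = 7.
C(9,7) = 36.
Coefficient = C(9,7) · 3^7 = 36 · 2187 = 78732.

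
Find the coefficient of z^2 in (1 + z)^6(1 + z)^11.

(1 + z)^6(1 + z)^11 = (1 + z)^17, so the coefficient of z^2 is C(17,2)·1^2 = 136·1 = 136.

136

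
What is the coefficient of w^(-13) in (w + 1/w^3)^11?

General term: C(11,j)·(w)^j·(1/w^3)^(11-j), with w-exponent 1j − 3(11−j) = 4j − 33.
Set 4j − 33 = -13: j = 5.
C(11,5) = 462; 1^5 = 1; 1^6 = 1.
Coefficient = 462 · 1 · 1 = 462.

462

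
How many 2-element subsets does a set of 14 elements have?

91

C(14,2) = (14·13) / 2! = 182 / 2 = 91.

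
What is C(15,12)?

455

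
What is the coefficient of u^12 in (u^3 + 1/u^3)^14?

General term: C(14,j)·(u^3)^j·(1/u^3)^(14-j), with u-exponent 3j − 3(14−j) = 6j − 42.
Set 6j − 42 = 12: j = 9.
C(14,9) = 2002; 1^9 = 1; 1^5 = 1.
Coefficient = 2002 · 1 · 1 = 2002.

2002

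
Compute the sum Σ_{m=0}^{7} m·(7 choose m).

Since m·C(7,m) = 7·C(6,m−1), the sum is 7·2^6 = 7·64 = 448.

448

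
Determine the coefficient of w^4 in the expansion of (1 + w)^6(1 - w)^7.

15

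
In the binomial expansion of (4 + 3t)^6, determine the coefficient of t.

18432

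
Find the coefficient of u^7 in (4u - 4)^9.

The general term is C(9,j)·(4u)^j·(-4)^(9-j); the u^7 term has j = 7.
C(9,7) = 36.
Coefficient = C(9,7) · 4^7 · (-4)^2 = 36 · 16384 · 16 = 9437184.

9437184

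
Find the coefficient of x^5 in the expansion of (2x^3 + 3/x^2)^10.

1959552

General term: C(10,j)·(2x^3)^j·(3/x^2)^(10-j), with x-exponent 3j − 2(10−j) = 5j − 20.
Set 5j − 20 = 5: j = 5.
C(10,5) = 252; 2^5 = 32; 3^5 = 243.
Coefficient = 252 · 32 · 243 = 1959552.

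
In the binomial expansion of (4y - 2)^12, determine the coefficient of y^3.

The general term is C(12,j)·(4y)^j·(-2)^(12-j); the y^3 term has j = 3.
C(12,3) = 220.
Coefficient = C(12,3) · 4^3 · (-2)^9 = 220 · 64 · (-512) = -7208960.

-7208960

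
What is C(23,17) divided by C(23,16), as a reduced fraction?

C(n,k+1)/C(n,k) = (n−k)/(k+1) = (23−16)/(16+1) = 7/17.

7/17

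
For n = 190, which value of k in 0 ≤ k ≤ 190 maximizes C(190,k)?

95

C(190,k) is maximized at k = 190/2 = 95.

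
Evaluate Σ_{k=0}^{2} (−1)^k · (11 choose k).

45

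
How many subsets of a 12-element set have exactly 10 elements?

66

Choose the 10 positions: C(12,10) = 66.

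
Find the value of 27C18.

C(27,18) = C(27,9) by symmetry.
C(27,9) = (27·26·25·24·23·22·21·20·19) / 9! = 1700755056000 / 362880 = 4686825.

4686825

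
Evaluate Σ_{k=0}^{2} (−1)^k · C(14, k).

The partial alternating sum Σ_{k=0}^{2} (−1)^k C(14,k) = (−1)^2 C(13,2) = 78.

78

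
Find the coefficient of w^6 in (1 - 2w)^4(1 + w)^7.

Coefficient of w^6 = Σ_{j} C(4,j)·(-2)^j·C(7,6-j)·1^(6-j) for j from 0 to 4.
= 7 + (-168) + 840 + (-1120) + 336 = -105.

-105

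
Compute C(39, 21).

62359143990

C(39,21) = C(39,18) by symmetry.
C(39,18) = (39·38·37·36·35·34·33·32·31·30·29·28·27·26·25·24·23·22) / 18! = 399246543793282239774720000 / 6402373705728000 = 62359143990.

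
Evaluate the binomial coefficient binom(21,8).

C(21,8) = (21·20·19·18·17·16·15·14) / 8! = 8204716800 / 40320 = 203490.

203490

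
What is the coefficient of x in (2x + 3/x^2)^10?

General term: C(10,j)·(2x)^j·(3/x^2)^(10-j), with x-exponent 1j − 2(10−j) = 3j − 20.
Set 3j − 20 = 1: j = 7.
C(10,7) = 120; 2^7 = 128; 3^3 = 27.
Coefficient = 120 · 128 · 27 = 414720.

414720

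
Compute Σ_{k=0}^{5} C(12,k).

1586

1 + 12 + 66 + 220 + 495 + 792 = 1586.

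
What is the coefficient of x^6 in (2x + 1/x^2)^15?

General term: C(15,j)·(2x)^j·(1/x^2)^(15-j), with x-exponent 1j − 2(15−j) = 3j − 30.
Set 3j − 30 = 6: j = 12.
C(15,12) = 455; 2^12 = 4096; 1^3 = 1.
Coefficient = 455 · 4096 · 1 = 1863680.

1863680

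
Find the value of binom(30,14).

145422675

C(30,14) = (30·29·28·27·26·25·24·23·22·21·20·19·18·17) / 14! = 12677700308232960000 / 87178291200 = 145422675.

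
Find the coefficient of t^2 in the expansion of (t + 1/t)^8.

56

General term: C(8,j)·(t)^j·(1/t)^(8-j), with t-exponent 1j − 1(8−j) = 2j − 8.
Set 2j − 8 = 2: j = 5.
C(8,5) = 56; 1^5 = 1; 1^3 = 1.
Coefficient = 56 · 1 · 1 = 56.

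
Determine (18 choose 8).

43758

C(18,8) = (18·17·16·15·14·13·12·11) / 8! = 1764322560 / 40320 = 43758.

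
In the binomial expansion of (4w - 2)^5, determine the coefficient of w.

320

The general term is C(5,j)·(4w)^j·(-2)^(5-j); the w^1 term has j = 1.
C(5,1) = 5.
Coefficient = C(5,1) · 4^1 · (-2)^4 = 5 · 4 · 16 = 320.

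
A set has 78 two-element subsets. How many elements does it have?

13

n(n−1)/2 = 78 ⇒ n(n−1) = 156. Since 13·12 = 156, n = 13.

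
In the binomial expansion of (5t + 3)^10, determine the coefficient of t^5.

191362500

The general term is C(10,j)·(5t)^j·(3)^(10-j); the t^5 term has j = 5.
C(10,5) = 252.
Coefficient = C(10,5) · 5^5 · 3^5 = 252 · 3125 · 243 = 191362500.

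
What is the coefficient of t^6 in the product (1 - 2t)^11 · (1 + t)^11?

Coefficient of t^6 = Σ_{j} C(11,j)·(-2)^j·C(11,6-j)·1^(6-j) for j from 0 to 6.
= 462 + (-10164) + 72600 + (-217800) + 290400 + (-162624) + 29568 = 2442.

2442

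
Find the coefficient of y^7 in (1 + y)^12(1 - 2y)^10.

Coefficient of y^7 = Σ_{j} C(12,j)·1^j·C(10,7-j)·(-2)^(7-j) for j from 0 to 7.
= (-15360) + 161280 + (-532224) + 739200 + (-475200) + 142560 + (-18480) + 792 = 2568.

2568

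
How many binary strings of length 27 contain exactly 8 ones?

2220075

Choose the 8 positions: C(27,8) = 2220075.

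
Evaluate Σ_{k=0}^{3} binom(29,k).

1 + 29 + 406 + 3654 = 4090.

4090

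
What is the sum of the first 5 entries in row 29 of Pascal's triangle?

27841

1 + 29 + 406 + 3654 + 23751 = 27841.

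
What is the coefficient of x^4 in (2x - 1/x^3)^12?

67584

General term: C(12,j)·(2x)^j·(-1/x^3)^(12-j), with x-exponent 1j − 3(12−j) = 4j − 36.
Set 4j − 36 = 4: j = 10.
C(12,10) = 66; 2^10 = 1024; (-1)^2 = 1.
Coefficient = 66 · 1024 · 1 = 67584.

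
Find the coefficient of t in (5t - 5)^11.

537109375

The general term is C(11,j)·(5t)^j·(-5)^(11-j); the t^1 term has j = 1.
C(11,1) = 11.
Coefficient = C(11,1) · 5^1 · (-5)^10 = 11 · 5 · 9765625 = 537109375.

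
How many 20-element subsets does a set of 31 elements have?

C(31,20) = C(31,11) by symmetry.
C(31,11) = (31·30·29·28·27·26·25·24·23·22·21) / 11! = 3379847863392000 / 39916800 = 84672315.

84672315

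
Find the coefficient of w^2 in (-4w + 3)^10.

The general term is C(10,j)·(-4w)^j·(3)^(10-j); the w^2 term has j = 2.
C(10,2) = 45.
Coefficient = C(10,2) · (-4)^2 · 3^8 = 45 · 16 · 6561 = 4723920.

4723920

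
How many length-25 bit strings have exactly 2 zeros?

300

Choose the 2 positions: C(25,2) = 300.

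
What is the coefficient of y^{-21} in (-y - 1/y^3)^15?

General term: C(15,j)·(-y)^j·(-1/y^3)^(15-j), with y-exponent 1j − 3(15−j) = 4j − 45.
Set 4j − 45 = -21: j = 6.
C(15,6) = 5005; (-1)^6 = 1; (-1)^9 = -1.
Coefficient = 5005 · 1 · (-1) = -5005.

-5005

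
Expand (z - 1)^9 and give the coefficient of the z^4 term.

-126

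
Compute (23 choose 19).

8855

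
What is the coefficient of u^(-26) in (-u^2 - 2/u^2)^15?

-245760

General term: C(15,j)·(-u^2)^j·(-2/u^2)^(15-j), with u-exponent 2j − 2(15−j) = 4j − 30.
Set 4j − 30 = -26: j = 1.
C(15,1) = 15; (-1)^1 = -1; (-2)^14 = 16384.
Coefficient = 15 · (-1) · 16384 = -245760.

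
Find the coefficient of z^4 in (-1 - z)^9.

The general term is C(9,j)·(-1)^j·(-z)^(9-j); the z^4 term has j = 5.
C(9,5) = 126.
Coefficient = C(9,5) · (-1)^5 = 126 · (-1) = -126.

-126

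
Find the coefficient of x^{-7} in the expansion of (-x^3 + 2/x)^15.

860160

General term: C(15,j)·(-x^3)^j·(2/x)^(15-j), with x-exponent 3j − 1(15−j) = 4j − 15.
Set 4j − 15 = -7: j = 2.
C(15,2) = 105; (-1)^2 = 1; 2^13 = 8192.
Coefficient = 105 · 1 · 8192 = 860160.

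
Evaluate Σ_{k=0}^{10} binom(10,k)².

Σ C(10,k)² is the coefficient of x^10 in (1+x)^10(1+x)^10 = (1+x)^20, i.e. C(20,10) = 184756.

184756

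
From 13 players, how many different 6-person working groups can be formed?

1716

This is C(13,6) = 1716.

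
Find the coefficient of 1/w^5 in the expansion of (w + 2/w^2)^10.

8064

General term: C(10,j)·(w)^j·(2/w^2)^(10-j), with w-exponent 1j − 2(10−j) = 3j − 20.
Set 3j − 20 = -5: j = 5.
C(10,5) = 252; 1^5 = 1; 2^5 = 32.
Coefficient = 252 · 1 · 32 = 8064.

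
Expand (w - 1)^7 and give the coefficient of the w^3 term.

35

The general term is C(7,j)·(w)^j·(-1)^(7-j); the w^3 term has j = 3.
C(7,3) = 35.
Coefficient = C(7,3) = 35.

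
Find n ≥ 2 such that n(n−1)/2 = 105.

15

n(n−1)/2 = 105 ⇒ n(n−1) = 210. Since 15·14 = 210, n = 15.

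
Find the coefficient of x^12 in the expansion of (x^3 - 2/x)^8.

General term: C(8,j)·(x^3)^j·(-2/x)^(8-j), with x-exponent 3j − 1(8−j) = 4j − 8.
Set 4j − 8 = 12: j = 5.
C(8,5) = 56; 1^5 = 1; (-2)^3 = -8.
Coefficient = 56 · 1 · (-8) = -448.

-448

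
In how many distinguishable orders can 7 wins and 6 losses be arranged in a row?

1716

Choose positions for the wins: C(13,7) = 1716.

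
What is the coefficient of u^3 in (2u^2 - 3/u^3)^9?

-145152

General term: C(9,j)·(2u^2)^j·(-3/u^3)^(9-j), with u-exponent 2j − 3(9−j) = 5j − 27.
Set 5j − 27 = 3: j = 6.
C(9,6) = 84; 2^6 = 64; (-3)^3 = -27.
Coefficient = 84 · 64 · (-27) = -145152.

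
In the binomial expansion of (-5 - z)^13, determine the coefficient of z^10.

-35750

The general term is C(13,j)·(-5)^j·(-z)^(13-j); the z^10 term has j = 3.
C(13,3) = 286.
Coefficient = C(13,3) · (-5)^3 = 286 · (-125) = -35750.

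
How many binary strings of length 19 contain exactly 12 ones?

Choose the 12 positions: C(19,12) = 50388.

50388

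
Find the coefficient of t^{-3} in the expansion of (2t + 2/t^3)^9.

General term: C(9,j)·(2t)^j·(2/t^3)^(9-j), with t-exponent 1j − 3(9−j) = 4j − 27.
Set 4j − 27 = -3: j = 6.
C(9,6) = 84; 2^6 = 64; 2^3 = 8.
Coefficient = 84 · 64 · 8 = 43008.

43008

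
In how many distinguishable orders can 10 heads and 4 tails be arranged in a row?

1001

Choose positions for the heads: C(14,10) = 1001.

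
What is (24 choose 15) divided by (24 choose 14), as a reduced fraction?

C(n,k+1)/C(n,k) = (n−k)/(k+1) = (24−14)/(14+1) = 10/15 = 2/3.

2/3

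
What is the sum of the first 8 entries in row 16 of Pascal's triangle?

1 + 16 + 120 + 560 + 1820 + 4368 + 8008 + 11440 = 26333.

26333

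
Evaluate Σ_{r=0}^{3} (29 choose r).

4090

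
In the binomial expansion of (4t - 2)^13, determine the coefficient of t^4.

-93716480

The general term is C(13,j)·(4t)^j·(-2)^(13-j); the t^4 term has j = 4.
C(13,4) = 715.
Coefficient = C(13,4) · 4^4 · (-2)^9 = 715 · 256 · (-512) = -93716480.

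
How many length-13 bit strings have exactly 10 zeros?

Choose the 10 positions: C(13,10) = 286.

286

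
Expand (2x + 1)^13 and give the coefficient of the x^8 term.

The general term is C(13,j)·(2x)^j·(1)^(13-j); the x^8 term has j = 8.
C(13,8) = 1287.
Coefficient = C(13,8) · 2^8 = 1287 · 256 = 329472.

329472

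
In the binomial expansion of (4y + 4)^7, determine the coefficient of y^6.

114688

The general term is C(7,j)·(4y)^j·(4)^(7-j); the y^6 term has j = 6.
C(7,6) = 7.
Coefficient = C(7,6) · 4^6 · 4^1 = 7 · 4096 · 4 = 114688.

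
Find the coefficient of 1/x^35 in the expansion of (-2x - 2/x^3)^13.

General term: C(13,j)·(-2x)^j·(-2/x^3)^(13-j), with x-exponent 1j − 3(13−j) = 4j − 39.
Set 4j − 39 = -35: j = 1.
C(13,1) = 13; (-2)^1 = -2; (-2)^12 = 4096.
Coefficient = 13 · (-2) · 4096 = -106496.

-106496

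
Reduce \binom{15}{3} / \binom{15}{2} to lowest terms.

C(n,k+1)/C(n,k) = (n−k)/(k+1) = (15−2)/(2+1) = 13/3.

13/3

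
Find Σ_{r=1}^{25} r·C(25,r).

419430400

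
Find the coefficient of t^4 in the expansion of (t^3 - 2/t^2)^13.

-219648

General term: C(13,j)·(t^3)^j·(-2/t^2)^(13-j), with t-exponent 3j − 2(13−j) = 5j − 26.
Set 5j − 26 = 4: j = 6.
C(13,6) = 1716; 1^6 = 1; (-2)^7 = -128.
Coefficient = 1716 · 1 · (-128) = -219648.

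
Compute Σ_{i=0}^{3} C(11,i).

232

1 + 11 + 55 + 165 = 232.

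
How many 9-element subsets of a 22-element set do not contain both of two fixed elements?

All 9-subsets: C(22,9) = 497420. Those containing both fixed elements: C(20,7) = 77520.
497420 − 77520 = 419900.

419900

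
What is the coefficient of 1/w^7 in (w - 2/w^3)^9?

2016

General term: C(9,j)·(w)^j·(-2/w^3)^(9-j), with w-exponent 1j − 3(9−j) = 4j − 27.
Set 4j − 27 = -7: j = 5.
C(9,5) = 126; 1^5 = 1; (-2)^4 = 16.
Coefficient = 126 · 1 · 16 = 2016.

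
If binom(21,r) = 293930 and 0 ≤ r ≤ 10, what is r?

C(21,r) increases on 0 ≤ r ≤ 10. C(21,8) = 203490 and C(21,9) = 293930, so r = 9.

9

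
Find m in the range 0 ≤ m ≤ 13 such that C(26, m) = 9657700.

C(26,m) increases on 0 ≤ m ≤ 13. C(26,11) = 7726160 and C(26,12) = 9657700, so m = 12.

12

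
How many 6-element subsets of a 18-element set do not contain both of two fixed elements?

All 6-subsets: C(18,6) = 18564. Those containing both fixed elements: C(16,4) = 1820.
18564 − 1820 = 16744.

16744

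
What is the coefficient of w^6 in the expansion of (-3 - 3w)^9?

-1653372

The general term is C(9,j)·(-3)^j·(-3w)^(9-j); the w^6 term has j = 3.
C(9,3) = 84.
Coefficient = C(9,3) · (-3)^3 · (-3)^6 = 84 · (-27) · 729 = -1653372.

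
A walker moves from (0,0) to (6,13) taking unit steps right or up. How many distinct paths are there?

Each path is a sequence of 19 steps with 6 rights: C(19,6) = 27132.

27132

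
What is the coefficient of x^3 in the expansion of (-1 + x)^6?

-20

The general term is C(6,j)·(-1)^j·(x)^(6-j); the x^3 term has j = 3.
C(6,3) = 20.
Coefficient = C(6,3) · (-1)^3 = 20 · (-1) = -20.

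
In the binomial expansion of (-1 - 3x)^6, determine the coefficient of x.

18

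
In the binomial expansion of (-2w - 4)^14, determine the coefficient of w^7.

The general term is C(14,j)·(-2w)^j·(-4)^(14-j); the w^7 term has j = 7.
C(14,7) = 3432.
Coefficient = C(14,7) · (-2)^7 · (-4)^7 = 3432 · (-128) · (-16384) = 7197425664.

7197425664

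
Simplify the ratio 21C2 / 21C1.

10

C(n,k+1)/C(n,k) = (n−k)/(k+1) = (21−1)/(1+1) = 20/2 = 10.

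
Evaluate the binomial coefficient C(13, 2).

C(13,2) = (13·12) / 2! = 156 / 2 = 78.

78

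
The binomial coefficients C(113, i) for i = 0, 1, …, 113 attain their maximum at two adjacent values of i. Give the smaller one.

For odd n = 113, C(113,i) peaks at i = (n−1)/2 and (n+1)/2; the smaller is 56.

56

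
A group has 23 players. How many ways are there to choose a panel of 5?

33649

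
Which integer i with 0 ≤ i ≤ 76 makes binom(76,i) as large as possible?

38

C(76,i) is maximized at i = 76/2 = 38.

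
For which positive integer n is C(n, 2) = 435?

30

n(n−1)/2 = 435 ⇒ n(n−1) = 870. Since 30·29 = 870, n = 30.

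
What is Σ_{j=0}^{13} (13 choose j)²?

By Vandermonde's identity, Σ C(13,j)² = C(26,13) = 10400600.

10400600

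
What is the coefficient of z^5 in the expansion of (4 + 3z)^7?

81648

The general term is C(7,j)·(4)^j·(3z)^(7-j); the z^5 term has j = 2.
C(7,2) = 21.
Coefficient = C(7,2) · 4^2 · 3^5 = 21 · 16 · 243 = 81648.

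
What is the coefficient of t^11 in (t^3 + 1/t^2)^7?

General term: C(7,j)·(t^3)^j·(1/t^2)^(7-j), with t-exponent 3j − 2(7−j) = 5j − 14.
Set 5j − 14 = 11: j = 5.
C(7,5) = 21; 1^5 = 1; 1^2 = 1.
Coefficient = 21 · 1 · 1 = 21.

21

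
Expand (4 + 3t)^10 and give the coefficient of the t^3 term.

53084160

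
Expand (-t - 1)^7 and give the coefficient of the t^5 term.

The general term is C(7,j)·(-t)^j·(-1)^(7-j); the t^5 term has j = 5.
C(7,5) = 21.
Coefficient = C(7,5) · (-1)^5 = 21 · (-1) = -21.

-21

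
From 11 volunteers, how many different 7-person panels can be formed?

This is C(11,7) = 330.

330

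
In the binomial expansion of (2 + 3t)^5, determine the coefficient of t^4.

810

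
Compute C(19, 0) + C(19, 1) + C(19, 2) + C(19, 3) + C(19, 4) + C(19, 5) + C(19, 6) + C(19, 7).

1 + 19 + 171 + 969 + 3876 + 11628 + 27132 + 50388 = 94184.

94184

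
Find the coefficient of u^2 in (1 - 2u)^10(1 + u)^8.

48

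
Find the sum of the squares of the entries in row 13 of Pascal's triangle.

10400600

By Vandermonde's identity, Σ C(13,r)² = C(26,13) = 10400600.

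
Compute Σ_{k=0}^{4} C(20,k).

1 + 20 + 190 + 1140 + 4845 = 6196.

6196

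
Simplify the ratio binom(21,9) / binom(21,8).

13/9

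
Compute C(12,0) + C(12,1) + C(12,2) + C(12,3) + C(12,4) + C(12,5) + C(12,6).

1 + 12 + 66 + 220 + 495 + 792 + 924 = 2510.

2510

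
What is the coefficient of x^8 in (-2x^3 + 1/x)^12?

-25344

General term: C(12,j)·(-2x^3)^j·(1/x)^(12-j), with x-exponent 3j − 1(12−j) = 4j − 12.
Set 4j − 12 = 8: j = 5.
C(12,5) = 792; (-2)^5 = -32; 1^7 = 1.
Coefficient = 792 · (-32) · 1 = -25344.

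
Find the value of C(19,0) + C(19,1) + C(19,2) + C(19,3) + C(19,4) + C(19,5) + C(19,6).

1 + 19 + 171 + 969 + 3876 + 11628 + 27132 = 43796.

43796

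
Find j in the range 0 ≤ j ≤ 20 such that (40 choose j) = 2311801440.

C(40,j) increases on 0 ≤ j ≤ 20. C(40,10) = 847660528 and C(40,11) = 2311801440, so j = 11.

11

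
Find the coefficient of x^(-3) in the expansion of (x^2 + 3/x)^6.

General term: C(6,j)·(x^2)^j·(3/x)^(6-j), with x-exponent 2j − 1(6−j) = 3j − 6.
Set 3j − 6 = -3: j = 1.
C(6,1) = 6; 1^1 = 1; 3^5 = 243.
Coefficient = 6 · 1 · 243 = 1458.

1458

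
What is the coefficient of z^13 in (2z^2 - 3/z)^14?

General term: C(14,j)·(2z^2)^j·(-3/z)^(14-j), with z-exponent 2j − 1(14−j) = 3j − 14.
Set 3j − 14 = 13: j = 9.
C(14,9) = 2002; 2^9 = 512; (-3)^5 = -243.
Coefficient = 2002 · 512 · (-243) = -249080832.

-249080832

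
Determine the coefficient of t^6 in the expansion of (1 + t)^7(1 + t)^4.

Coefficient of t^6 = Σ_{j} C(7,j)·C(4,6-j) for j from 2 to 6.
= 21 + 140 + 210 + 84 + 7 = 462.

462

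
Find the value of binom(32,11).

C(32,11) = (32·31·30·29·28·27·26·25·24·23·22) / 11! = 5150244363264000 / 39916800 = 129024480.

129024480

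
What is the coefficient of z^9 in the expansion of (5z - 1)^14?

-3910156250

The general term is C(14,j)·(5z)^j·(-1)^(14-j); the z^9 term has j = 9.
C(14,9) = 2002.
Coefficient = C(14,9) · 5^9 · (-1)^5 = 2002 · 1953125 · (-1) = -3910156250.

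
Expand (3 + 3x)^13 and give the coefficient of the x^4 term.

1139940945

The general term is C(13,j)·(3)^j·(3x)^(13-j); the x^4 term has j = 9.
C(13,9) = 715.
Coefficient = C(13,9) · 3^9 · 3^4 = 715 · 19683 · 81 = 1139940945.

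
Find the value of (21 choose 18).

1330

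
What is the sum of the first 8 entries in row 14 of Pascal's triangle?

9908

1 + 14 + 91 + 364 + 1001 + 2002 + 3003 + 3432 = 9908.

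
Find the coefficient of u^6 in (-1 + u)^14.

3003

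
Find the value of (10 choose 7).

120

C(10,7) = C(10,3) by symmetry.
C(10,3) = (10·9·8) / 3! = 720 / 6 = 120.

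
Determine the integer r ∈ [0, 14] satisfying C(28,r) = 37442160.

C(28,r) increases on 0 ≤ r ≤ 14. C(28,12) = 30421755 and C(28,13) = 37442160, so r = 13.

13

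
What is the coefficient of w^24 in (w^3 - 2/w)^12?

General term: C(12,j)·(w^3)^j·(-2/w)^(12-j), with w-exponent 3j − 1(12−j) = 4j − 12.
Set 4j − 12 = 24: j = 9.
C(12,9) = 220; 1^9 = 1; (-2)^3 = -8.
Coefficient = 220 · 1 · (-8) = -1760.

-1760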